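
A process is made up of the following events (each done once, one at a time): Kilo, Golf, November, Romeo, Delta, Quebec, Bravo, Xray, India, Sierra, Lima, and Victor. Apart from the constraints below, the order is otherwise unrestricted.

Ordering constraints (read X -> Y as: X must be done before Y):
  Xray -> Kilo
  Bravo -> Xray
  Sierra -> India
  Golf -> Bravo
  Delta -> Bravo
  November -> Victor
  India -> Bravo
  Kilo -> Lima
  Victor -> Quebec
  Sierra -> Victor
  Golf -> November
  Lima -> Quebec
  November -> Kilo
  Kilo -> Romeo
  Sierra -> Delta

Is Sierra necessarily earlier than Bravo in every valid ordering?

There is a constraint chain Sierra → India → Bravo.
That forces Sierra before Bravo in every valid schedule.

Yes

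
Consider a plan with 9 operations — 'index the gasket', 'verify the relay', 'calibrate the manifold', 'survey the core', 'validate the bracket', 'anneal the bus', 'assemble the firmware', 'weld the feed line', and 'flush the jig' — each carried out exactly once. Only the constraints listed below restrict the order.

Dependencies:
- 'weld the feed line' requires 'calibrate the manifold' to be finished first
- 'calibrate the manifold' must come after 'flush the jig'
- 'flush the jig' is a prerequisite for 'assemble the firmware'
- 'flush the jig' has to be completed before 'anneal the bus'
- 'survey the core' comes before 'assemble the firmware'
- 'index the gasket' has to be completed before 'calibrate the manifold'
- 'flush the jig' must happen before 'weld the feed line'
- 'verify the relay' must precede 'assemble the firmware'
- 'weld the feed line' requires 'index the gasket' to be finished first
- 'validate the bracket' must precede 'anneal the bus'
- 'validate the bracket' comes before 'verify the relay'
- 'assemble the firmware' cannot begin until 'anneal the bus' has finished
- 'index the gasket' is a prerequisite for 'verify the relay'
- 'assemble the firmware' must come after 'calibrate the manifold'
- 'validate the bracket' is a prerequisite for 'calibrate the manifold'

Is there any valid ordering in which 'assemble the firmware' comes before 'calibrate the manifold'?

No

Following 'calibrate the manifold' → 'assemble the firmware', 'calibrate the manifold' must precede 'assemble the firmware' in every valid ordering.
Hence 'assemble the firmware' can never be scheduled before 'calibrate the manifold'.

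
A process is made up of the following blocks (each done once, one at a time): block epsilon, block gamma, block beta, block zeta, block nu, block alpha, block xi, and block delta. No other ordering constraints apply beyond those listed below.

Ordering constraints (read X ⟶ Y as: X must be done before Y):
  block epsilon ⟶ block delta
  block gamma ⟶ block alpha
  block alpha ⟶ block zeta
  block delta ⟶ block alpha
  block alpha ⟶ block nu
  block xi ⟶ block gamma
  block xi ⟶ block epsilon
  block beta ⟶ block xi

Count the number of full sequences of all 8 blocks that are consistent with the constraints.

6

Only block beta has no prerequisites, so it must go first.
Systematically extending each partial ordering one block at a time and counting, there are 6 complete orderings.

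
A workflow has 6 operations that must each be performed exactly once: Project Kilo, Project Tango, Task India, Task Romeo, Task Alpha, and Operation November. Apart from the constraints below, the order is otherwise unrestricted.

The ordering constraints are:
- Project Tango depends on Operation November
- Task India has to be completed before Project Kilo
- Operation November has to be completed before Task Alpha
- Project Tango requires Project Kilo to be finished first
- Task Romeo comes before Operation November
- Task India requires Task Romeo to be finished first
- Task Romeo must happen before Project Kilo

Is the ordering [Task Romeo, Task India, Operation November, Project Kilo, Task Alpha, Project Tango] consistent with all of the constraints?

Yes

Checking each listed constraint against this order: for instance, Operation November is in position 3 and Project Tango in position 6, so that constraint holds — and the remaining constraints check out the same way.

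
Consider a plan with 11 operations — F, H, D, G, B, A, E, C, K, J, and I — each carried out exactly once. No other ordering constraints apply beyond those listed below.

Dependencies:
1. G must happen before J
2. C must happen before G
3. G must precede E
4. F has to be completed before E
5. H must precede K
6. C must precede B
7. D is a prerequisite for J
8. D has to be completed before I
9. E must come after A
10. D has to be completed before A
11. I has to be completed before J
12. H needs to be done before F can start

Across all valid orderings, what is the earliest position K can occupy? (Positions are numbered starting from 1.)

2

The only operation forced before K (directly or transitively) is H.
So at minimum 1 operation comes before K, putting K no earlier than position 2. That position is achievable by scheduling exactly that predecessor first.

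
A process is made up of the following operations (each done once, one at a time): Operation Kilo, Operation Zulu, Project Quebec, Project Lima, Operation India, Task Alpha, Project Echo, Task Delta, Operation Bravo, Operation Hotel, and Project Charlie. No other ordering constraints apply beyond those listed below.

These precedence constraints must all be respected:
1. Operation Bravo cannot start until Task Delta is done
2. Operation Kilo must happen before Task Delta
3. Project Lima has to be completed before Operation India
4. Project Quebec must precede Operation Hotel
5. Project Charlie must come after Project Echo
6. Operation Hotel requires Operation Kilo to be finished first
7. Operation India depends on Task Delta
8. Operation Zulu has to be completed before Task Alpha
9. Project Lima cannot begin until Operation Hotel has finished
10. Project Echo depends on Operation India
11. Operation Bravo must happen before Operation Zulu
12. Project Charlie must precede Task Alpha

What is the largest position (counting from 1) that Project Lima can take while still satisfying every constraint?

Following every chain forward from Project Lima, the operations that must come later are Operation India, Task Alpha, Project Echo, Project Charlie — 4 of them.
So at least 4 operations follow Project Lima, putting Project Lima no later than position 7. That position is achievable by scheduling everything else first.

7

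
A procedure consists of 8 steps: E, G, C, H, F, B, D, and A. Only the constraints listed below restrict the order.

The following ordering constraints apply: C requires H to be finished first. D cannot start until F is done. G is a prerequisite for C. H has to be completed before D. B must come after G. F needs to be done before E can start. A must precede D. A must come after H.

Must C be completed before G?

No

In fact the dependencies run the other way: G → C.
So C does not have to come before G — it cannot.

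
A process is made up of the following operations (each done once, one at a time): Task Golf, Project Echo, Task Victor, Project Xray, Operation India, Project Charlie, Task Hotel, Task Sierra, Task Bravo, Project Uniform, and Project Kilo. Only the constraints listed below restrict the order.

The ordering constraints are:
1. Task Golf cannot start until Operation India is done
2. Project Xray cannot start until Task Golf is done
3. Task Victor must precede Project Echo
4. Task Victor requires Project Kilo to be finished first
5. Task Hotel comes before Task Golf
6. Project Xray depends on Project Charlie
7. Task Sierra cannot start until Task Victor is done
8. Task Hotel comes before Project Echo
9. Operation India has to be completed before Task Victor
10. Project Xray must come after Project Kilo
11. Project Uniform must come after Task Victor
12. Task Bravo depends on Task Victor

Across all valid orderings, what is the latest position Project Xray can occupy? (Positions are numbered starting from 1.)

11

Project Xray has no required successors, so nothing stops it from going last (position 11).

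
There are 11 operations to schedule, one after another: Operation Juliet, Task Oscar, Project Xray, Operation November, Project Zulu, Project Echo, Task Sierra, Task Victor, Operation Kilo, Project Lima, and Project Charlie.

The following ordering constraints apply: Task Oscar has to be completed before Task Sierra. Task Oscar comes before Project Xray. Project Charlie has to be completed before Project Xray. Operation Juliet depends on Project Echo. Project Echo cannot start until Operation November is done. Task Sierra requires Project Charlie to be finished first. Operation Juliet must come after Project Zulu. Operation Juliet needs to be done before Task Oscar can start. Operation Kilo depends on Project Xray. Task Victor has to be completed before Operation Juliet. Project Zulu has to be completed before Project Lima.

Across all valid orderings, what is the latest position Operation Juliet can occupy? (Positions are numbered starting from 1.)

7

Following every chain forward from Operation Juliet, the operations that must come later are Task Oscar, Project Xray, Task Sierra, Operation Kilo — 4 of them.
With 4 mandatory successors out of 11 operations total, the latest slot for Operation Juliet is 11−4 = 7, and it's reachable by doing all non-successors before Operation Juliet.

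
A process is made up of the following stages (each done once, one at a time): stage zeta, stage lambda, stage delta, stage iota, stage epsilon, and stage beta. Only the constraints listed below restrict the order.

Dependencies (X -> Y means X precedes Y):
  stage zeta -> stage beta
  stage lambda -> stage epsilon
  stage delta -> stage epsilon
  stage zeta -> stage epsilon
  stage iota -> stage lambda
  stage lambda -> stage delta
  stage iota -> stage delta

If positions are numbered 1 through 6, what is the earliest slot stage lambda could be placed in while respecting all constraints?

2

The only stage forced before stage lambda (directly or transitively) is stage iota.
So at minimum 1 stage comes before stage lambda, putting stage lambda no earlier than position 2. That position is achievable by scheduling exactly that predecessor first.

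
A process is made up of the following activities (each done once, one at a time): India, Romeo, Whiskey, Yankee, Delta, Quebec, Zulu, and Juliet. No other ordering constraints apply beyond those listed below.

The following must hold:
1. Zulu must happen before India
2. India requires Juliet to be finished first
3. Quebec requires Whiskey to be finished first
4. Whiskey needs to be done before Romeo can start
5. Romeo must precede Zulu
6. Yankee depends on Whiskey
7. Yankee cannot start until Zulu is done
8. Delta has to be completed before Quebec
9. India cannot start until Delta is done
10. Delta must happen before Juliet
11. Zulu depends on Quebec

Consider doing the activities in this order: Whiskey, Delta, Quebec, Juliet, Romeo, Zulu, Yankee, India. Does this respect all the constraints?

Every stated constraint is respected: Whiskey sits at position 1, ahead of Yankee at position 7, and each of the other listed pairs likewise has the predecessor earlier in the sequence.

Yes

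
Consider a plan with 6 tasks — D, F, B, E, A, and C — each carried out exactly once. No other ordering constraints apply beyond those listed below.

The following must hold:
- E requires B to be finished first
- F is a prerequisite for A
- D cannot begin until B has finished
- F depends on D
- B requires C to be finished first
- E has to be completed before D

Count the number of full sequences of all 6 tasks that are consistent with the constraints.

1

Only C has no prerequisites, so it must go first.
Continuing from there, at each step only one task has all its prerequisites placed, so the ordering is fully determined — there is exactly 1.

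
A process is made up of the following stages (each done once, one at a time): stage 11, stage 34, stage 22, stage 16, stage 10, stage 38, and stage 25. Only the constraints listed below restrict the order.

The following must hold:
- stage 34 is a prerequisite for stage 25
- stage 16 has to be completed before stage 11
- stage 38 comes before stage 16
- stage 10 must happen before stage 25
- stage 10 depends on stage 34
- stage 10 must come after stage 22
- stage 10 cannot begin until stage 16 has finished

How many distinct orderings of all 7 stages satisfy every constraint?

44

3 stages have no prerequisites (stage 34, stage 22, stage 38), so any of them could come first.
Counting all ways to extend the partial order to a total order gives 44.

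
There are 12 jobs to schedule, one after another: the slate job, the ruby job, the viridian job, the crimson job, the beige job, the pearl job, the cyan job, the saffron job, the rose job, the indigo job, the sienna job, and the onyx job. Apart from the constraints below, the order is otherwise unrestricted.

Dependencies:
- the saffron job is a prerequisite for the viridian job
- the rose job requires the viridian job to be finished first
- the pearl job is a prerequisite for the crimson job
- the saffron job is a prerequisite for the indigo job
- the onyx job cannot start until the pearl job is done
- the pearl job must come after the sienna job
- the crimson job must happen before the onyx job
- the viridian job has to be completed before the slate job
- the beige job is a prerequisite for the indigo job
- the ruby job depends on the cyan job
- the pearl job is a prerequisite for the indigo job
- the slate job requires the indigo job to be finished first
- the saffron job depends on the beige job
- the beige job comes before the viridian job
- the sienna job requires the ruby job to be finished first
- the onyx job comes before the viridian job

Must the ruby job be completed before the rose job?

Yes

There is a constraint chain the ruby job → the sienna job → the pearl job → the onyx job → the viridian job → the rose job.
Hence the ruby job necessarily comes before the rose job.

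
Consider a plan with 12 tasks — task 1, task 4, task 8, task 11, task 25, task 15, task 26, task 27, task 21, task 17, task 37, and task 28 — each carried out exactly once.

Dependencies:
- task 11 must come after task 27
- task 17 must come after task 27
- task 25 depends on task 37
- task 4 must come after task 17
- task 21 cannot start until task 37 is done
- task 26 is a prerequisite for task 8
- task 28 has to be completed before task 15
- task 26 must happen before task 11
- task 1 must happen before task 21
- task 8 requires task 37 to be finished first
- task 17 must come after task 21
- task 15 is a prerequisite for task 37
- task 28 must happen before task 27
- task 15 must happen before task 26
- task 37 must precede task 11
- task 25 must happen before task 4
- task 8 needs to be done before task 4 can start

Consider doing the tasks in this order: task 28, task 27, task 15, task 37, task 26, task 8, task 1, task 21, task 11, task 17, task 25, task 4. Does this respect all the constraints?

Yes

Checking each listed constraint against this order: for instance, task 27 is in position 2 and task 17 in position 10, so that constraint holds — and the remaining constraints check out the same way.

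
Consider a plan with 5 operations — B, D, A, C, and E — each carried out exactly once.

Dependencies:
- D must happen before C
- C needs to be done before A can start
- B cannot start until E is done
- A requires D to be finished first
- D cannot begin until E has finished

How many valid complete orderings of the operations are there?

4

Only E has no prerequisites, so it must go first.
Enumerating by repeatedly choosing an available operation (one whose prerequisites are all placed) gives 4 distinct complete orderings.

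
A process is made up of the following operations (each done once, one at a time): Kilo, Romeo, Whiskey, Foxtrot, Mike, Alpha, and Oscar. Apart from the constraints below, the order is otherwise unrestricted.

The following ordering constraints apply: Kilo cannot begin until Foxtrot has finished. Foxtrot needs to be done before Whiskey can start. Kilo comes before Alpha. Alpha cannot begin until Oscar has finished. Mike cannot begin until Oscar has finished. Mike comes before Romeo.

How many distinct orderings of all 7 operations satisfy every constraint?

2 operations have no prerequisites (Foxtrot, Oscar), so any of them could come first.
Counting all ways to extend the partial order to a total order gives 99.

99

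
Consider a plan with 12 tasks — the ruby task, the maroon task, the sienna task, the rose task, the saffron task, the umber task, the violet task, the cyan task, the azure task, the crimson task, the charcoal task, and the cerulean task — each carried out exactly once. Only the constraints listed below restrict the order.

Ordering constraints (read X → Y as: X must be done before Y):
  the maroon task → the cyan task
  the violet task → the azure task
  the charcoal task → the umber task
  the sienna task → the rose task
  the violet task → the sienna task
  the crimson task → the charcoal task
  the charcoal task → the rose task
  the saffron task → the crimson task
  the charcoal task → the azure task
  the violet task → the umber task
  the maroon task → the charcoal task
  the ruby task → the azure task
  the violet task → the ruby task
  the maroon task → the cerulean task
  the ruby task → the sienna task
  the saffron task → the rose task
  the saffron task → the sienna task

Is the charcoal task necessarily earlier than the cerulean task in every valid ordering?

Nothing in the constraints links the charcoal task and the cerulean task; they are unordered relative to each other.
So the charcoal task can come before the cerulean task or after — it is not forced.

No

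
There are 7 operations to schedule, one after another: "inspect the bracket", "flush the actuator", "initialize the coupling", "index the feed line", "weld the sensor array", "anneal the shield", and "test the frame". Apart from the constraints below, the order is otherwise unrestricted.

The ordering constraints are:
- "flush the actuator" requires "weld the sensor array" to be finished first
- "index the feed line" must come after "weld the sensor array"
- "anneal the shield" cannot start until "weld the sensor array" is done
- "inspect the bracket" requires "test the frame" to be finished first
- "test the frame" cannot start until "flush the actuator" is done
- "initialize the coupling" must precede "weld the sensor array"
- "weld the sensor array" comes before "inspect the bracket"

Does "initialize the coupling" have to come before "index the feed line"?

Following the dependencies: "initialize the coupling" → "weld the sensor array" → "index the feed line".
Hence "initialize the coupling" necessarily comes before "index the feed line".

Yes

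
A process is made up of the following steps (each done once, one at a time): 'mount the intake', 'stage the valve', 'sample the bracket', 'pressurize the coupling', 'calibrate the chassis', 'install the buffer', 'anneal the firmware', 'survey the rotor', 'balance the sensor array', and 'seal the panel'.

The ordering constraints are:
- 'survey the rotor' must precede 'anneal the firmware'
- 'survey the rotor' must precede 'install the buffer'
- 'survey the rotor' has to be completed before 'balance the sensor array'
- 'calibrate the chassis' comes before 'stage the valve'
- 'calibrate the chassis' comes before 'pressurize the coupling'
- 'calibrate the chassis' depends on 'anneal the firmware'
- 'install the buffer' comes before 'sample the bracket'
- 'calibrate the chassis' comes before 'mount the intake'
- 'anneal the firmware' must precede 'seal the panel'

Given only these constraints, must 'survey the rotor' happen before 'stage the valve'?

Chaining the stated constraints: 'survey the rotor' → 'anneal the firmware' → 'calibrate the chassis' → 'stage the valve'.
That forces 'survey the rotor' before 'stage the valve' in every valid schedule.

Yes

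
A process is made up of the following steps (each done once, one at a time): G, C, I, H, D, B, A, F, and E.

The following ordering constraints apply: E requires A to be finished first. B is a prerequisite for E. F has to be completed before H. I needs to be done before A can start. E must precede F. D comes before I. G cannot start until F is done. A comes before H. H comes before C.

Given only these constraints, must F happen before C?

Tracing the constraints gives a chain: F → H → C.
So F must precede C in any valid ordering.

Yes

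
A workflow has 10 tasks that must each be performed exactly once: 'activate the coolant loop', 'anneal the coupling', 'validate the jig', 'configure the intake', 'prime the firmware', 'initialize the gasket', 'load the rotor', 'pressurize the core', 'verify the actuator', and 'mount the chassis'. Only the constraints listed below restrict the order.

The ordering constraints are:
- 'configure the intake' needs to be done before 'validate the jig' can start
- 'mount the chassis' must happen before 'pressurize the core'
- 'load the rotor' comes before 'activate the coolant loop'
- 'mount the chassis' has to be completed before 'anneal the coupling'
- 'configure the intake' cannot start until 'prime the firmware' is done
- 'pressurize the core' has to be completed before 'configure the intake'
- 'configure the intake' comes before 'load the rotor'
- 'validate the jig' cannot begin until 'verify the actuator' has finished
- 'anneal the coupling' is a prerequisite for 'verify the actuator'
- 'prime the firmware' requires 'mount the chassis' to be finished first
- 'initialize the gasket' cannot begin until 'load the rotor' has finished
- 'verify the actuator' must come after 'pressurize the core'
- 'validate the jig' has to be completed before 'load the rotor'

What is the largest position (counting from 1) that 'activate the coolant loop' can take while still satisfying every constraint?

No constraint forces any task after 'activate the coolant loop', so it can be placed last, in position 10.

10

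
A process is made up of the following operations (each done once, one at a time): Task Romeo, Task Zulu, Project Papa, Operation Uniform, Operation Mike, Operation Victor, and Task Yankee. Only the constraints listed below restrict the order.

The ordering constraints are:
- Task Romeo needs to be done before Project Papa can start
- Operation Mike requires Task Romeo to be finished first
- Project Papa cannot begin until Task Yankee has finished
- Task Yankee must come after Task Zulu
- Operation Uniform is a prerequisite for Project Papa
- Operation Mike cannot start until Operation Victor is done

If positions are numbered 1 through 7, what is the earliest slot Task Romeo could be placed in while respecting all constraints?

Nothing is required before Task Romeo; it can be the very first operation.

1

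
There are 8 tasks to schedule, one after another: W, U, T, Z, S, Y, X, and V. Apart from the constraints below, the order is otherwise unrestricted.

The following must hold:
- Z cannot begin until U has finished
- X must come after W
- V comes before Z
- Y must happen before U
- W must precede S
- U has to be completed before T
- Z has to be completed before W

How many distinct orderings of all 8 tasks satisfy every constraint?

32

The tasks with no prerequisites are Y, V; any of them can be placed first.
Systematically extending each partial ordering one task at a time and counting, there are 32 complete orderings.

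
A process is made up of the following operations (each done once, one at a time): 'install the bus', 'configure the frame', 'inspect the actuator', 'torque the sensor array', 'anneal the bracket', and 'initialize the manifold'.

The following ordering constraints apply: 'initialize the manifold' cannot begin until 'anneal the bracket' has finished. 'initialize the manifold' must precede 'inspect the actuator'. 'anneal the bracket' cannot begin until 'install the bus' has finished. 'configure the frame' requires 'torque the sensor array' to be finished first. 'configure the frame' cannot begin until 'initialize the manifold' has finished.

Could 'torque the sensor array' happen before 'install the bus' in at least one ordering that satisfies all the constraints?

Yes

No chain of constraints runs from 'install the bus' to 'torque the sensor array', so 'install the bus' is not required to come first.
So a valid ordering placing 'torque the sensor array' earlier than 'install the bus' exists.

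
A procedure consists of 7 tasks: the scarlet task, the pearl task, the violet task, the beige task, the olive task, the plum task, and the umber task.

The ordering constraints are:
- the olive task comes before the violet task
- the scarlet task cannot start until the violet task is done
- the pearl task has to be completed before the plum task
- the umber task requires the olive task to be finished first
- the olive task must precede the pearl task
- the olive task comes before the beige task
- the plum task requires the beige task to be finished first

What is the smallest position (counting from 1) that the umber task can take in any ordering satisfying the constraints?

Working backwards through the constraints from the umber task, its only required predecessor is the olive task.
So at minimum 1 task comes before the umber task, putting the umber task no earlier than position 2. That position is achievable by scheduling exactly that predecessor first.

2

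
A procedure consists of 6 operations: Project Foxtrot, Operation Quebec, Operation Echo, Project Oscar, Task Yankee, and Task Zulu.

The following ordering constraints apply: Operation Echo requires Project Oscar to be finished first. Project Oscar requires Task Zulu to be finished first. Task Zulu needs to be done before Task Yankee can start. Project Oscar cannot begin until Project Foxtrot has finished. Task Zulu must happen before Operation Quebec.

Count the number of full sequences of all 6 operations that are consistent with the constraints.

2 operations have no prerequisites (Project Foxtrot, Task Zulu), so any of them could come first.
Counting all ways to extend the partial order to a total order gives 32.

32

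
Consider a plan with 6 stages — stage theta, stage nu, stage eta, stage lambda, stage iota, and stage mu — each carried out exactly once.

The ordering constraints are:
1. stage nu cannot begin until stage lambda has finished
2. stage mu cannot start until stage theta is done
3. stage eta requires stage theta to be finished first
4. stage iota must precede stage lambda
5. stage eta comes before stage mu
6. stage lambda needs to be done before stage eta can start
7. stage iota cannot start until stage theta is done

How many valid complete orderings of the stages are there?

Stage theta is the only stage with nothing required before it, so every ordering starts there.
Counting all ways to extend the partial order to a total order gives 3.

3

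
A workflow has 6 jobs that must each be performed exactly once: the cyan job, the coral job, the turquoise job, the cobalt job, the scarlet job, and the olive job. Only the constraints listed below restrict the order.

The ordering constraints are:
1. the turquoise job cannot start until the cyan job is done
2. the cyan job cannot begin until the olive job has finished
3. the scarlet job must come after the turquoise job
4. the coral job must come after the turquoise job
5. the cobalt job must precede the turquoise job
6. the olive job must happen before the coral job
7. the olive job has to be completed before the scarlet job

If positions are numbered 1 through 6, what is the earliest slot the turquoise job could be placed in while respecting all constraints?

4

The jobs that are forced before the turquoise job, directly or transitively, are the cyan job, the cobalt job, the olive job. That's 3 jobs.
So at minimum 3 jobs come before the turquoise job, putting the turquoise job no earlier than position 4. That position is achievable by scheduling exactly those predecessors first.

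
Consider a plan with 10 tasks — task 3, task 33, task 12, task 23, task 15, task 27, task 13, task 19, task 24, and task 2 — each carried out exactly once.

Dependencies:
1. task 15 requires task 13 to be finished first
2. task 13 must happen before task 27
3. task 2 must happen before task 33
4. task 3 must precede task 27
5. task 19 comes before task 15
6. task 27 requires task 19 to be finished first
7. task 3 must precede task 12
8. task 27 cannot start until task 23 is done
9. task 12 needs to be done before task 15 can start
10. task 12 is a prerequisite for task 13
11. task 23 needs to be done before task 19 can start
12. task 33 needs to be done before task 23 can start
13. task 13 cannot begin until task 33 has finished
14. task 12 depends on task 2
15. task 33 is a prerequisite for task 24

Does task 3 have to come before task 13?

Yes

There is a constraint chain task 3 → task 12 → task 13.
So task 3 must precede task 13 in any valid ordering.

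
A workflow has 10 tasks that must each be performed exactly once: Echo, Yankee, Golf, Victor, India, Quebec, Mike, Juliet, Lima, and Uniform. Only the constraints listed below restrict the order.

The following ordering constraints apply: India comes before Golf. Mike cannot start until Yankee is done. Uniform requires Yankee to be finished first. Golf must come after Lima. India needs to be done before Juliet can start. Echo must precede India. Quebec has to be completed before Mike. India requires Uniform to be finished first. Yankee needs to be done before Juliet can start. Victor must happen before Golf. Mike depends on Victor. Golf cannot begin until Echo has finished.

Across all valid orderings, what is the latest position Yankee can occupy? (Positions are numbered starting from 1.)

Following every chain forward from Yankee, the tasks that must come later are Golf, India, Mike, Juliet, Uniform — 5 of them.
So at least 5 tasks follow Yankee, putting Yankee no later than position 5. That position is achievable by scheduling everything else first.

5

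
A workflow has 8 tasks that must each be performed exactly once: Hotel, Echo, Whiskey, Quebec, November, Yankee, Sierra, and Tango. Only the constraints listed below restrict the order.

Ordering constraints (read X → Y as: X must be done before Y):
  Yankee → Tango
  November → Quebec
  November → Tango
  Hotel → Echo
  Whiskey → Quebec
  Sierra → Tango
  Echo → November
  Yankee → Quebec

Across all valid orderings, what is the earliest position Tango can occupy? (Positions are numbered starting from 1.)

6

The tasks that are forced before Tango, directly or transitively, are Hotel, Echo, November, Yankee, Sierra. That's 5 tasks.
With 5 mandatory predecessors, the earliest Tango can sit is position 5+1 = 6, and placing just those 5 first achieves it.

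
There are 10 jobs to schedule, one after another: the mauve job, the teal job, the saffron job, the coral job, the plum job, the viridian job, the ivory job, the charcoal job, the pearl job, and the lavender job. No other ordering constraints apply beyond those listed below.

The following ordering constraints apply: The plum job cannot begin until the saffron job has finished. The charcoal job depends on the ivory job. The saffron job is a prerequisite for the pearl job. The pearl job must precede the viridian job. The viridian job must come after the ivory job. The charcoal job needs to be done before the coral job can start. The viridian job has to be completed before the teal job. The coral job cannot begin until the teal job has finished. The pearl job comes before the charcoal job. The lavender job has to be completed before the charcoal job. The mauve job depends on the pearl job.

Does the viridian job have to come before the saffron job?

No

There is a chain the saffron job → the pearl job → the viridian job, which puts the saffron job before the viridian job.
So the viridian job does not have to come before the saffron job — it cannot.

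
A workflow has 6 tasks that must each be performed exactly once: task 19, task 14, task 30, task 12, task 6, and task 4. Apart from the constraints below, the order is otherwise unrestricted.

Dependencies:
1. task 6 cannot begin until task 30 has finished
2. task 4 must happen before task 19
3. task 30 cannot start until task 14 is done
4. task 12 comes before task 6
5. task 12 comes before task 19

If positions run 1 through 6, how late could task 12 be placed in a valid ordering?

4

Following every chain forward from task 12, the tasks that must come later are task 19, task 6 — 2 of them.
So at least 2 tasks follow task 12, putting task 12 no later than position 4. That position is achievable by scheduling everything else first.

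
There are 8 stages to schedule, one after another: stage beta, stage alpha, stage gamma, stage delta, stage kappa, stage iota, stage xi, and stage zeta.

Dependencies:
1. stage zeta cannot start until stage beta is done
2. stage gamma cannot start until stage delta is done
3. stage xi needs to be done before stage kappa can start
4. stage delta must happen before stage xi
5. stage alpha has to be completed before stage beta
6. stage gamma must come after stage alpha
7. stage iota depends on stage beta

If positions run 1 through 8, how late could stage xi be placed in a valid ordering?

7

The only stage forced after stage xi (directly or by a chain) is stage kappa.
With 1 mandatory successor out of 8 stages total, the latest slot for stage xi is 8−1 = 7, and it's reachable by doing all non-successors before stage xi.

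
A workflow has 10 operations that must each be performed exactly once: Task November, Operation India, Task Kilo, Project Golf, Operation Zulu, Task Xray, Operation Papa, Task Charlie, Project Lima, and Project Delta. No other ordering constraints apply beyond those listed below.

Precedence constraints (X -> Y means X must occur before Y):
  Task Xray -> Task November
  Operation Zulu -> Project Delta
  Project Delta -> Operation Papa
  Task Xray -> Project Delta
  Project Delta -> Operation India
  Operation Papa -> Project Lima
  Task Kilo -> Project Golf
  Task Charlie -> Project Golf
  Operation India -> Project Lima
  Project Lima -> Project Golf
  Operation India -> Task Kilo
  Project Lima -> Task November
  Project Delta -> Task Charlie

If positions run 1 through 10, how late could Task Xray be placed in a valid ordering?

2

The operations that are forced after Task Xray, directly or by a chain of constraints, are Task November, Operation India, Task Kilo, Project Golf, Operation Papa, Task Charlie, Project Lima, Project Delta. That's 8 operations.
So at least 8 operations follow Task Xray, putting Task Xray no later than position 2. That position is achievable by scheduling everything else first.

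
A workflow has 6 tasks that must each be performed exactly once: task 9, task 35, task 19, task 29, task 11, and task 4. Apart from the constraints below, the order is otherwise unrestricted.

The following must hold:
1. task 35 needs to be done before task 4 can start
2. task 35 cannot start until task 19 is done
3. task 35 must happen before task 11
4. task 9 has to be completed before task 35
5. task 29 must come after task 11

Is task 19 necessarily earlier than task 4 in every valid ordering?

Following the dependencies: task 19 → task 35 → task 4.
Hence task 19 necessarily comes before task 4.

Yes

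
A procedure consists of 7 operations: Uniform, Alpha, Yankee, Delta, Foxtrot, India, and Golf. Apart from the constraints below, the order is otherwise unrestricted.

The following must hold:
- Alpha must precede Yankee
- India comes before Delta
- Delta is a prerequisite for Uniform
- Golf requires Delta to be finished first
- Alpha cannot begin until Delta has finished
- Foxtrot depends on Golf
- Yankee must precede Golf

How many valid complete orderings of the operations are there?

5

Only India has no prerequisites, so it must go first.
Counting all ways to extend the partial order to a total order gives 5.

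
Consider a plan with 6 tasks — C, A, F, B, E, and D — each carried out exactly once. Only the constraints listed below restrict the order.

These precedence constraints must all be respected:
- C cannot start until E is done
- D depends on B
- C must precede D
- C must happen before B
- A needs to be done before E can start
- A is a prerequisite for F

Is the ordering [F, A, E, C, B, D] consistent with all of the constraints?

No

In the proposed order, F appears before A.
Since A is required before F, the ordering is invalid.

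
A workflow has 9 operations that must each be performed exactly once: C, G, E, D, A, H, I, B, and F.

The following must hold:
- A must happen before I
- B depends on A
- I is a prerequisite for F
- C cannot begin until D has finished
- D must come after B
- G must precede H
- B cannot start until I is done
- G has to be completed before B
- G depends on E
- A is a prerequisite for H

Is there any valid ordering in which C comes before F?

No chain of constraints runs from F to C, so F is not required to come first.
That means at least one valid schedule has C before F.

Yes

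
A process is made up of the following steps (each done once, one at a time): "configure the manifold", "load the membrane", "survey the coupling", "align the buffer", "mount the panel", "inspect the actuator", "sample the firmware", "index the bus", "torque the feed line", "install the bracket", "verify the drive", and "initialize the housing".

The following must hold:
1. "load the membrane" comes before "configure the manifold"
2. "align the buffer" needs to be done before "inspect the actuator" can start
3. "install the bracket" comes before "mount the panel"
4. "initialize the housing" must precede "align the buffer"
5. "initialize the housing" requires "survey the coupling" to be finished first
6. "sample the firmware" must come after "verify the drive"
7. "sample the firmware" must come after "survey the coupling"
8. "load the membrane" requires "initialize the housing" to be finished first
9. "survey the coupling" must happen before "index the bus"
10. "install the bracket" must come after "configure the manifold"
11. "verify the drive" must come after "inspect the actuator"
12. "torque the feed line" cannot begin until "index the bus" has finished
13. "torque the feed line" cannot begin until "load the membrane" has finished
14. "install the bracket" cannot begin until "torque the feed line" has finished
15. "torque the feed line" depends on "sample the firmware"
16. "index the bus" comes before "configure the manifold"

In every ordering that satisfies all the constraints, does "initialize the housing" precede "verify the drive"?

Tracing the constraints gives a chain: "initialize the housing" → "align the buffer" → "inspect the actuator" → "verify the drive".
So "initialize the housing" must precede "verify the drive" in any valid ordering.

Yes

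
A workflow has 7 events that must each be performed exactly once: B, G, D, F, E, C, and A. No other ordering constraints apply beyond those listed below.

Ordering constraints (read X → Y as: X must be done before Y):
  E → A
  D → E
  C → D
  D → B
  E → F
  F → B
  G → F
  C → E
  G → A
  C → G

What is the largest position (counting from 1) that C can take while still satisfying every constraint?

1

Following every chain forward from C, the events that must come later are B, G, D, F, E, A — 6 of them.
So at least 6 events follow C, putting C no later than position 1. That position is achievable by scheduling everything else first.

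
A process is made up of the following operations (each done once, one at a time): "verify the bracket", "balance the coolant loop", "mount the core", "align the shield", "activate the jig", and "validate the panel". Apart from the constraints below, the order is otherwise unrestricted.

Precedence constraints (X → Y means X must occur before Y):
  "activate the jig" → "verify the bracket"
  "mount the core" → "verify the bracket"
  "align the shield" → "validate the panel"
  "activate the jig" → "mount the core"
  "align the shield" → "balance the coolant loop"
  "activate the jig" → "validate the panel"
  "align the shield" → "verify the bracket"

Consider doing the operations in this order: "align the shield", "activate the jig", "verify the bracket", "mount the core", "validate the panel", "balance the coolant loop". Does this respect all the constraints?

No

Here "mount the core" comes after "verify the bracket".
That contradicts the constraint that "mount the core" must precede "verify the bracket".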